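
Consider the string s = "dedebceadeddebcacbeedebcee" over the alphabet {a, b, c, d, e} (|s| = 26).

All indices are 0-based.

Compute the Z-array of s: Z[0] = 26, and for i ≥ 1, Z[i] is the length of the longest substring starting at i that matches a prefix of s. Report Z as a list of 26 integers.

Z[0]=26
i=1: fresh scan; Z[1]=0
i=2: fresh scan; Z[2]=2 grow→box=[2,4)
i=3: min(r-i=1, Z[1]=0)=0; Z[3]=0
i=4: fresh scan; Z[4]=0
i=5: fresh scan; Z[5]=0
i=6: fresh scan; Z[6]=0
i=7: fresh scan; Z[7]=0
i=8: fresh scan; Z[8]=3 grow→box=[8,11)
i=9: min(r-i=2, Z[1]=0)=0; Z[9]=0
i=10: min(r-i=1, Z[2]=2)=1; Z[10]=1
i=11: fresh scan; Z[11]=2 grow→box=[11,13)
i=12: min(r-i=1, Z[1]=0)=0; Z[12]=0
i=13: fresh scan; Z[13]=0
i=14: fresh scan; Z[14]=0
i=15: fresh scan; Z[15]=0
i=16: fresh scan; Z[16]=0
i=17: fresh scan; Z[17]=0
i=18: fresh scan; Z[18]=0
i=19: fresh scan; Z[19]=0
i=20: fresh scan; Z[20]=2 grow→box=[20,22)
i=21: min(r-i=1, Z[1]=0)=0; Z[21]=0
i=22: fresh scan; Z[22]=0
i=23: fresh scan; Z[23]=0
i=24: fresh scan; Z[24]=0
i=25: fresh scan; Z[25]=0

[26, 0, 2, 0, 0, 0, 0, 0, 3, 0, 1, 2, 0, 0, 0, 0, 0, 0, 0, 0, 2, 0, 0, 0, 0, 0]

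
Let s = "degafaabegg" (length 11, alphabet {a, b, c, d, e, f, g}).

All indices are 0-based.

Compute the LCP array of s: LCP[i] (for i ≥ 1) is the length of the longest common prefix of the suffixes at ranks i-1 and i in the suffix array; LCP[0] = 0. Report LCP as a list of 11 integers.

sorted suffixes:
  #0 SA[0]=5  'aabegg'
  #1 SA[1]=6  'abegg'
  #2 SA[2]=3  'afaabegg'
  #3 SA[3]=7  'begg'
  #4 SA[4]=0  'degafaabegg'
  #5 SA[5]=1  'egafaabegg'
  #6 SA[6]=8  'egg'
  #7 SA[7]=4  'faabegg'
  #8 SA[8]=10  'g'
  #9 SA[9]=2  'gafaabegg'
  #10 SA[10]=9  'gg'

SA = [5, 6, 3, 7, 0, 1, 8, 4, 10, 2, 9]
i: (SA[i-1],SA[i]) lcp shared
  1: (5,6) 1 'a'
  2: (6,3) 1 'a'
  3: (3,7) 0 ''
  4: (7,0) 0 ''
  5: (0,1) 0 ''
  6: (1,8) 2 'eg'
  7: (8,4) 0 ''
  8: (4,10) 0 ''
  9: (10,2) 1 'g'
  10: (2,9) 1 'g'

[0, 1, 1, 0, 0, 0, 2, 0, 0, 1, 1]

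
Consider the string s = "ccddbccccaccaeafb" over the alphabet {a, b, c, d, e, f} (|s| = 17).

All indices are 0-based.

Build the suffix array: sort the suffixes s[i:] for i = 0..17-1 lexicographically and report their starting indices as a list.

[9, 12, 14, 16, 4, 8, 11, 7, 10, 6, 5, 0, 1, 3, 2, 13, 15]

sorted suffixes:
  #0 SA[0]=9  'accaeafb'
  #1 SA[1]=12  'aeafb'
  #2 SA[2]=14  'afb'
  #3 SA[3]=16  'b'
  #4 SA[4]=4  'bccccaccaeafb'
  #5 SA[5]=8  'caccaeafb'
  #6 SA[6]=11  'caeafb'
  #7 SA[7]=7  'ccaccaeafb'
  #8 SA[8]=10  'ccaeafb'
  #9 SA[9]=6  'cccaccaeafb'
  #10 SA[10]=5  'ccccaccaeafb'
  #11 SA[11]=0  'ccddbccccaccaeafb'
  #12 SA[12]=1  'cddbccccaccaeafb'
  #13 SA[13]=3  'dbccccaccaeafb'
  #14 SA[14]=2  'ddbccccaccaeafb'
  #15 SA[15]=13  'eafb'
  #16 SA[16]=15  'fb'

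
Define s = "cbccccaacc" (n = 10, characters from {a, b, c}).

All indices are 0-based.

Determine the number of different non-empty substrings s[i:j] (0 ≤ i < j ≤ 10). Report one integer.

44

sorted suffixes:
  #0 SA[0]=6  'aacc'
  #1 SA[1]=7  'acc'
  #2 SA[2]=1  'bccccaacc'
  #3 SA[3]=9  'c'
  #4 SA[4]=5  'caacc'
  #5 SA[5]=0  'cbccccaacc'
  #6 SA[6]=8  'cc'
  #7 SA[7]=4  'ccaacc'
  #8 SA[8]=3  'cccaacc'
  #9 SA[9]=2  'ccccaacc'

SA = [6, 7, 1, 9, 5, 0, 8, 4, 3, 2]
[i] adj suffixes → lcp
  [1] 6/7 → 1 ('a')
  [2] 7/1 → 0 ('')
  [3] 1/9 → 0 ('')
  [4] 9/5 → 1 ('c')
  [5] 5/0 → 1 ('c')
  [6] 0/8 → 1 ('c')
  [7] 8/4 → 2 ('cc')
  [8] 4/3 → 2 ('cc')
  [9] 3/2 → 3 ('ccc')

n(n+1)/2 = 10·11/2 = 55
Σ LCP = 0 + 1 + 0 + 0 + 1 + 1 + 1 + 2 + 2 + 3 = 11
distinct = 55 − 11 = 44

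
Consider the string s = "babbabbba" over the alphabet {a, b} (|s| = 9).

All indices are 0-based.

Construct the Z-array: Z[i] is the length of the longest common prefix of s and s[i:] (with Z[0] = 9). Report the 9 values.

[9, 0, 1, 4, 0, 1, 1, 2, 0]

Z[0]=9
i=1: outside box; Z[1]=0
i=2: outside box; Z[2]=1 scan→box=[2,3)
i=3: outside box; Z[3]=4 scan→box=[3,7)
i=4: min(r-i=3, Z[1]=0)=0; Z[4]=0
i=5: min(r-i=2, Z[2]=1)=1; Z[5]=1
i=6: min(r-i=1, Z[3]=4)=1; Z[6]=1
i=7: outside box; Z[7]=2 scan→box=[7,9)
i=8: min(r-i=1, Z[1]=0)=0; Z[8]=0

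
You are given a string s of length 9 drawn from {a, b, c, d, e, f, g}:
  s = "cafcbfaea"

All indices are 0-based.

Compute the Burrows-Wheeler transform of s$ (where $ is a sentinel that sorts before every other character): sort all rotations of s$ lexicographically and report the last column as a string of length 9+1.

rank  rotation    last
    0  $cafcbfaea  a
    1  a$cafcbfae  e
    2  aea$cafcbf  f
    3  afcbfaea$c  c
    4  bfaea$cafc  c
    5  cafcbfaea$  $
    6  cbfaea$caf  f
    7  ea$cafcbfa  a
    8  faea$cafcb  b
    9  fcbfaea$ca  a

aefcc$faba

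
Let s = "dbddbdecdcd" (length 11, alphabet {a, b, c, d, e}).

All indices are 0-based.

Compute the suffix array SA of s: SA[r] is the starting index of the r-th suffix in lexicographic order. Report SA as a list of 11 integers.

rank | idx | suffix
   0 |   1 | bddbdecdcd
   1 |   4 | bdecdcd
   2 |   9 | cd
   3 |   7 | cdcd
   4 |  10 | d
   5 |   0 | dbddbdecdcd
   6 |   3 | dbdecdcd
   7 |   8 | dcd
   8 |   2 | ddbdecdcd
   9 |   5 | decdcd
  10 |   6 | ecdcd

[1, 4, 9, 7, 10, 0, 3, 8, 2, 5, 6]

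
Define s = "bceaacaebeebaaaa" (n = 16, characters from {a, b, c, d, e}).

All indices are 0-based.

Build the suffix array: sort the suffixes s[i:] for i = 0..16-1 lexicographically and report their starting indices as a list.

[15, 14, 13, 12, 3, 4, 6, 11, 0, 8, 5, 1, 2, 10, 7, 9]

sorted suffixes:
  #0 SA[0]=15  'a'
  #1 SA[1]=14  'aa'
  #2 SA[2]=13  'aaa'
  #3 SA[3]=12  'aaaa'
  #4 SA[4]=3  'aacaebeebaaaa'
  #5 SA[5]=4  'acaebeebaaaa'
  #6 SA[6]=6  'aebeebaaaa'
  #7 SA[7]=11  'baaaa'
  #8 SA[8]=0  'bceaacaebeebaaaa'
  #9 SA[9]=8  'beebaaaa'
  #10 SA[10]=5  'caebeebaaaa'
  #11 SA[11]=1  'ceaacaebeebaaaa'
  #12 SA[12]=2  'eaacaebeebaaaa'
  #13 SA[13]=10  'ebaaaa'
  #14 SA[14]=7  'ebeebaaaa'
  #15 SA[15]=9  'eebaaaa'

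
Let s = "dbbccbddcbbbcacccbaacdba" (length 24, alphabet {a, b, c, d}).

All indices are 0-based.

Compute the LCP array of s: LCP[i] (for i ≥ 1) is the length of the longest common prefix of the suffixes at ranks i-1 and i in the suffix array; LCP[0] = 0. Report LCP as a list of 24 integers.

[0, 1, 1, 2, 0, 2, 1, 2, 3, 1, 2, 1, 0, 1, 2, 2, 1, 3, 2, 1, 0, 2, 1, 1]

rank→(start, suffix):
  0 → (23, 'a')
  1 → (18, 'aacdba')
  2 → (13, 'acccbaacdba')
  3 → (19, 'acdba')
  4 → (22, 'ba')
  5 → (17, 'baacdba')
  6 → (9, 'bbbcacccbaacdba')
  7 → (10, 'bbcacccbaacdba')
  8 → (1, 'bbccbddcbbbcacccbaacdba')
  9 → (11, 'bcacccbaacdba')
  10 → (2, 'bccbddcbbbcacccbaacdba')
  11 → (5, 'bddcbbbcacccbaacdba')
  12 → (12, 'cacccbaacdba')
  13 → (16, 'cbaacdba')
  14 → (8, 'cbbbcacccbaacdba')
  15 → (4, 'cbddcbbbcacccbaacdba')
  16 → (15, 'ccbaacdba')
  17 → (3, 'ccbddcbbbcacccbaacdba')
  18 → (14, 'cccbaacdba')
  19 → (20, 'cdba')
  20 → (21, 'dba')
  21 → (0, 'dbbccbddcbbbcacccbaacdba')
  22 → (7, 'dcbbbcacccbaacdba')
  23 → (6, 'ddcbbbcacccbaacdba')

SA = [23, 18, 13, 19, 22, 17, 9, 10, 1, 11, 2, 5, 12, 16, 8, 4, 15, 3, 14, 20, 21, 0, 7, 6]
i: (SA[i-1],SA[i]) lcp shared
  1: (23,18) 1 'a'
  2: (18,13) 1 'a'
  3: (13,19) 2 'ac'
  4: (19,22) 0 ''
  5: (22,17) 2 'ba'
  6: (17,9) 1 'b'
  7: (9,10) 2 'bb'
  8: (10,1) 3 'bbc'
  9: (1,11) 1 'b'
  10: (11,2) 2 'bc'
  11: (2,5) 1 'b'
  12: (5,12) 0 ''
  13: (12,16) 1 'c'
  14: (16,8) 2 'cb'
  15: (8,4) 2 'cb'
  16: (4,15) 1 'c'
  17: (15,3) 3 'ccb'
  18: (3,14) 2 'cc'
  19: (14,20) 1 'c'
  20: (20,21) 0 ''
  21: (21,0) 2 'db'
  22: (0,7) 1 'd'
  23: (7,6) 1 'd'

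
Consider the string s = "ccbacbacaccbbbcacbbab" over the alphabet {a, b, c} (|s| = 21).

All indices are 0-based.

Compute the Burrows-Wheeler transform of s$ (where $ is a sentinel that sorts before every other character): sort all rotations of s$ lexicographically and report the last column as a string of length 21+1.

bbbbccabccccbbbaacac$a

rank  rotation                last
    0  $ccbacbacaccbbbcacbbab  b
    1  ab$ccbacbacaccbbbcacbb  b
    2  acaccbbbcacbbab$ccbacb  b
    3  acbacaccbbbcacbbab$ccb  b
    4  acbbab$ccbacbacaccbbbc  c
    5  accbbbcacbbab$ccbacbac  c
    6  b$ccbacbacaccbbbcacbba  a
    7  bab$ccbacbacaccbbbcacb  b
    8  bacaccbbbcacbbab$ccbac  c
    9  bacbacaccbbbcacbbab$cc  c
   10  bbab$ccbacbacaccbbbcac  c
   11  bbbcacbbab$ccbacbacacc  c
   12  bbcacbbab$ccbacbacaccb  b
   13  bcacbbab$ccbacbacaccbb  b
   14  cacbbab$ccbacbacaccbbb  b
   15  caccbbbcacbbab$ccbacba  a
   16  cbacaccbbbcacbbab$ccba  a
   17  cbacbacaccbbbcacbbab$c  c
   18  cbbab$ccbacbacaccbbbca  a
   19  cbbbcacbbab$ccbacbacac  c
   20  ccbacbacaccbbbcacbbab$  $
   21  ccbbbcacbbab$ccbacbaca  a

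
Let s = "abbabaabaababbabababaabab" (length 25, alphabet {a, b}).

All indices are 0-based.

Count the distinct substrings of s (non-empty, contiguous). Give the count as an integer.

233

rank | idx | suffix
   0 |   5 | aabaababbabababaabab
   1 |  20 | aabab
   2 |   8 | aababbabababaabab
   3 |  23 | ab
   4 |   3 | abaabaababbabababaabab
   5 |  18 | abaabab
   6 |   6 | abaababbabababaabab
   7 |  21 | abab
   8 |  16 | ababaabab
   9 |  14 | abababaabab
  10 |   9 | ababbabababaabab
  11 |   0 | abbabaabaababbabababaabab
  12 |  11 | abbabababaabab
  13 |  24 | b
  14 |   4 | baabaababbabababaabab
  15 |  19 | baabab
  16 |   7 | baababbabababaabab
  17 |  22 | bab
  18 |   2 | babaabaababbabababaabab
  19 |  17 | babaabab
  20 |  15 | bababaabab
  21 |  13 | babababaabab
  22 |  10 | babbabababaabab
  23 |   1 | bbabaabaababbabababaabab
  24 |  12 | bbabababaabab

SA = [5, 20, 8, 23, 3, 18, 6, 21, 16, 14, 9, 0, 11, 24, 4, 19, 7, 22, 2, 17, 15, 13, 10, 1, 12]
[i] adj suffixes → lcp
  [1] 5/20 → 4 ('aaba')
  [2] 20/8 → 5 ('aabab')
  [3] 8/23 → 1 ('a')
  [4] 23/3 → 2 ('ab')
  [5] 3/18 → 6 ('abaaba')
  [6] 18/6 → 7 ('abaabab')
  [7] 6/21 → 3 ('aba')
  [8] 21/16 → 4 ('abab')
  [9] 16/14 → 5 ('ababa')
  [10] 14/9 → 4 ('abab')
  [11] 9/0 → 2 ('ab')
  [12] 0/11 → 6 ('abbaba')
  [13] 11/24 → 0 ('')
  [14] 24/4 → 1 ('b')
  [15] 4/19 → 5 ('baaba')
  [16] 19/7 → 6 ('baabab')
  [17] 7/22 → 2 ('ba')
  [18] 22/2 → 3 ('bab')
  [19] 2/17 → 7 ('babaaba')
  [20] 17/15 → 4 ('baba')
  [21] 15/13 → 6 ('bababa')
  [22] 13/10 → 3 ('bab')
  [23] 10/1 → 1 ('b')
  [24] 1/12 → 5 ('bbaba')

n(n+1)/2 = 25·26/2 = 325
Σ LCP = 0 + 4 + 5 + 1 + 2 + 6 + 7 + 3 + 4 + 5 + 4 + 2 + 6 + 0 + 1 + 5 + 6 + 2 + 3 + 7 + 4 + 6 + 3 + 1 + 5 = 92
distinct = 325 − 92 = 233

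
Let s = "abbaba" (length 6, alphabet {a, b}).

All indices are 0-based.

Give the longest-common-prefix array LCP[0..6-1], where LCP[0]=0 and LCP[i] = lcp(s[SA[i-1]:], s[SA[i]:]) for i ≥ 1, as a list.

sorted suffixes:
  #0 SA[0]=5  'a'
  #1 SA[1]=3  'aba'
  #2 SA[2]=0  'abbaba'
  #3 SA[3]=4  'ba'
  #4 SA[4]=2  'baba'
  #5 SA[5]=1  'bbaba'

SA = [5, 3, 0, 4, 2, 1]
[i] adj suffixes → lcp
  [1] 5/3 → 1 ('a')
  [2] 3/0 → 2 ('ab')
  [3] 0/4 → 0 ('')
  [4] 4/2 → 2 ('ba')
  [5] 2/1 → 1 ('b')

[0, 1, 2, 0, 2, 1]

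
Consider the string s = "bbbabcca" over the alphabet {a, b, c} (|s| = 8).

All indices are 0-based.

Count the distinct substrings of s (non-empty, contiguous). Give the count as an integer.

30

rank→(start, suffix):
  0 → (7, 'a')
  1 → (3, 'abcca')
  2 → (2, 'babcca')
  3 → (1, 'bbabcca')
  4 → (0, 'bbbabcca')
  5 → (4, 'bcca')
  6 → (6, 'ca')
  7 → (5, 'cca')

SA = [7, 3, 2, 1, 0, 4, 6, 5]
rank  pair      lcp
   1  s[7:],s[3:]  1  'a'
   2  s[3:],s[2:]  0  ''
   3  s[2:],s[1:]  1  'b'
   4  s[1:],s[0:]  2  'bb'
   5  s[0:],s[4:]  1  'b'
   6  s[4:],s[6:]  0  ''
   7  s[6:],s[5:]  1  'c'

n(n+1)/2 = 8·9/2 = 36
Σ LCP = 0 + 1 + 0 + 1 + 2 + 1 + 0 + 1 = 6
distinct = 36 − 6 = 30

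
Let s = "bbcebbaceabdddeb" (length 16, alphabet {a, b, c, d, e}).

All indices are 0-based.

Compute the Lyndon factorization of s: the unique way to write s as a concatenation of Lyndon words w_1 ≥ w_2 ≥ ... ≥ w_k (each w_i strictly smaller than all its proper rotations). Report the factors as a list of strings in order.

emit factor 1: 'bbce' (i=0, period=4)
emit factor 2: 'b' (i=4, period=1)
emit factor 3: 'b' (i=5, period=1)
emit factor 4: 'ace' (i=6, period=3)
emit factor 5: 'abdddeb' (i=9, period=7)

["bbce", "b", "b", "ace", "abdddeb"]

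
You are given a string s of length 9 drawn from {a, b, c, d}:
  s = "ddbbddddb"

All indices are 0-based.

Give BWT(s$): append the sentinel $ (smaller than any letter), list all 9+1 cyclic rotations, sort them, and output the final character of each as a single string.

rank  rotation    last
    0  $ddbbddddb  b
    1  b$ddbbdddd  d
    2  bbddddb$dd  d
    3  bddddb$ddb  b
    4  db$ddbbddd  d
    5  dbbddddb$d  d
    6  ddb$ddbbdd  d
    7  ddbbddddb$  $
    8  dddb$ddbbd  d
    9  ddddb$ddbb  b

bddbddd$db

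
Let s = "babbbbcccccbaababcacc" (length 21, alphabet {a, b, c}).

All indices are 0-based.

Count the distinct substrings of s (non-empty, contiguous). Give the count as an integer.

rank→(start, suffix):
  0 → (12, 'aababcacc')
  1 → (13, 'ababcacc')
  2 → (1, 'abbbbcccccbaababcacc')
  3 → (15, 'abcacc')
  4 → (18, 'acc')
  5 → (11, 'baababcacc')
  6 → (0, 'babbbbcccccbaababcacc')
  7 → (14, 'babcacc')
  8 → (2, 'bbbbcccccbaababcacc')
  9 → (3, 'bbbcccccbaababcacc')
  10 → (4, 'bbcccccbaababcacc')
  11 → (16, 'bcacc')
  12 → (5, 'bcccccbaababcacc')
  13 → (20, 'c')
  14 → (17, 'cacc')
  15 → (10, 'cbaababcacc')
  16 → (19, 'cc')
  17 → (9, 'ccbaababcacc')
  18 → (8, 'cccbaababcacc')
  19 → (7, 'ccccbaababcacc')
  20 → (6, 'cccccbaababcacc')

SA = [12, 13, 1, 15, 18, 11, 0, 14, 2, 3, 4, 16, 5, 20, 17, 10, 19, 9, 8, 7, 6]
[i] adj suffixes → lcp
  [1] 12/13 → 1 ('a')
  [2] 13/1 → 2 ('ab')
  [3] 1/15 → 2 ('ab')
  [4] 15/18 → 1 ('a')
  [5] 18/11 → 0 ('')
  [6] 11/0 → 2 ('ba')
  [7] 0/14 → 3 ('bab')
  [8] 14/2 → 1 ('b')
  [9] 2/3 → 3 ('bbb')
  [10] 3/4 → 2 ('bb')
  [11] 4/16 → 1 ('b')
  [12] 16/5 → 2 ('bc')
  [13] 5/20 → 0 ('')
  [14] 20/17 → 1 ('c')
  [15] 17/10 → 1 ('c')
  [16] 10/19 → 1 ('c')
  [17] 19/9 → 2 ('cc')
  [18] 9/8 → 2 ('cc')
  [19] 8/7 → 3 ('ccc')
  [20] 7/6 → 4 ('cccc')

n(n+1)/2 = 21·22/2 = 231
Σ LCP = 0 + 1 + 2 + 2 + 1 + 0 + 2 + 3 + 1 + 3 + 2 + 1 + 2 + 0 + 1 + 1 + 1 + 2 + 2 + 3 + 4 = 34
distinct = 231 − 34 = 197

197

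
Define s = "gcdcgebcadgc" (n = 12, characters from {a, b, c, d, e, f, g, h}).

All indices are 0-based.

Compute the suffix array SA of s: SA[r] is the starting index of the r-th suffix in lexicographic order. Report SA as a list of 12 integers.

rank→(start, suffix):
  0 → (8, 'adgc')
  1 → (6, 'bcadgc')
  2 → (11, 'c')
  3 → (7, 'cadgc')
  4 → (1, 'cdcgebcadgc')
  5 → (3, 'cgebcadgc')
  6 → (2, 'dcgebcadgc')
  7 → (9, 'dgc')
  8 → (5, 'ebcadgc')
  9 → (10, 'gc')
  10 → (0, 'gcdcgebcadgc')
  11 → (4, 'gebcadgc')

[8, 6, 11, 7, 1, 3, 2, 9, 5, 10, 0, 4]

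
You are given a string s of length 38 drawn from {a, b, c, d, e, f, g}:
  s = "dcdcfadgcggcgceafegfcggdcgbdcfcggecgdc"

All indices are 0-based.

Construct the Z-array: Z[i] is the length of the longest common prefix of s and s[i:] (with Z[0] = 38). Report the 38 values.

[38, 0, 2, 0, 0, 0, 1, 0, 0, 0, 0, 0, 0, 0, 0, 0, 0, 0, 0, 0, 0, 0, 0, 2, 0, 0, 0, 2, 0, 0, 0, 0, 0, 0, 0, 0, 2, 0]

Z[0]=38
i=1: i≥r, start 0; Z[1]=0
i=2: i≥r, start 0; Z[2]=2 grow→box=[2,4)
i=3: min(r-i=1, Z[1]=0)=0; Z[3]=0
i=4: i≥r, start 0; Z[4]=0
i=5: i≥r, start 0; Z[5]=0
i=6: i≥r, start 0; Z[6]=1 grow→box=[6,7)
i=7: i≥r, start 0; Z[7]=0
i=8: i≥r, start 0; Z[8]=0
i=9: i≥r, start 0; Z[9]=0
i=10: i≥r, start 0; Z[10]=0
i=11: i≥r, start 0; Z[11]=0
i=12: i≥r, start 0; Z[12]=0
i=13: i≥r, start 0; Z[13]=0
i=14: i≥r, start 0; Z[14]=0
i=15: i≥r, start 0; Z[15]=0
i=16: i≥r, start 0; Z[16]=0
i=17: i≥r, start 0; Z[17]=0
i=18: i≥r, start 0; Z[18]=0
i=19: i≥r, start 0; Z[19]=0
i=20: i≥r, start 0; Z[20]=0
i=21: i≥r, start 0; Z[21]=0
i=22: i≥r, start 0; Z[22]=0
i=23: i≥r, start 0; Z[23]=2 grow→box=[23,25)
i=24: min(r-i=1, Z[1]=0)=0; Z[24]=0
i=25: i≥r, start 0; Z[25]=0
i=26: i≥r, start 0; Z[26]=0
i=27: i≥r, start 0; Z[27]=2 grow→box=[27,29)
i=28: min(r-i=1, Z[1]=0)=0; Z[28]=0
i=29: i≥r, start 0; Z[29]=0
i=30: i≥r, start 0; Z[30]=0
i=31: i≥r, start 0; Z[31]=0
i=32: i≥r, start 0; Z[32]=0
i=33: i≥r, start 0; Z[33]=0
i=34: i≥r, start 0; Z[34]=0
i=35: i≥r, start 0; Z[35]=0
i=36: i≥r, start 0; Z[36]=2 grow→box=[36,38)
i=37: min(r-i=1, Z[1]=0)=0; Z[37]=0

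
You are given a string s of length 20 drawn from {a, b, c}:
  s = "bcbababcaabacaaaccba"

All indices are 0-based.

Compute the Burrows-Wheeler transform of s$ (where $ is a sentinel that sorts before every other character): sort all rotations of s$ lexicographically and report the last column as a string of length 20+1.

abccababbaccaaa$abcba

rank  rotation               last
    0  $bcbababcaabacaaaccba  a
    1  a$bcbababcaabacaaaccb  b
    2  aaaccba$bcbababcaabac  c
    3  aabacaaaccba$bcbababc  c
    4  aaccba$bcbababcaabaca  a
    5  ababcaabacaaaccba$bcb  b
    6  abacaaaccba$bcbababca  a
    7  abcaabacaaaccba$bcbab  b
    8  acaaaccba$bcbababcaab  b
    9  accba$bcbababcaabacaa  a
   10  ba$bcbababcaabacaaacc  c
   11  bababcaabacaaaccba$bc  c
   12  babcaabacaaaccba$bcba  a
   13  bacaaaccba$bcbababcaa  a
   14  bcaabacaaaccba$bcbaba  a
   15  bcbababcaabacaaaccba$  $
   16  caaaccba$bcbababcaaba  a
   17  caabacaaaccba$bcbabab  b
   18  cba$bcbababcaabacaaac  c
   19  cbababcaabacaaaccba$b  b
   20  ccba$bcbababcaabacaaa  a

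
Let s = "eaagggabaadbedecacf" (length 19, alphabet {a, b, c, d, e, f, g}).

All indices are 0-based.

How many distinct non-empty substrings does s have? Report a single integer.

rank | idx | suffix
   0 |   8 | aadbedecacf
   1 |   1 | aagggabaadbedecacf
   2 |   6 | abaadbedecacf
   3 |  16 | acf
   4 |   9 | adbedecacf
   5 |   2 | agggabaadbedecacf
   6 |   7 | baadbedecacf
   7 |  11 | bedecacf
   8 |  15 | cacf
   9 |  17 | cf
  10 |  10 | dbedecacf
  11 |  13 | decacf
  12 |   0 | eaagggabaadbedecacf
  13 |  14 | ecacf
  14 |  12 | edecacf
  15 |  18 | f
  16 |   5 | gabaadbedecacf
  17 |   4 | ggabaadbedecacf
  18 |   3 | gggabaadbedecacf

SA = [8, 1, 6, 16, 9, 2, 7, 11, 15, 17, 10, 13, 0, 14, 12, 18, 5, 4, 3]
i: (SA[i-1],SA[i]) lcp shared
  1: (8,1) 2 'aa'
  2: (1,6) 1 'a'
  3: (6,16) 1 'a'
  4: (16,9) 1 'a'
  5: (9,2) 1 'a'
  6: (2,7) 0 ''
  7: (7,11) 1 'b'
  8: (11,15) 0 ''
  9: (15,17) 1 'c'
  10: (17,10) 0 ''
  11: (10,13) 1 'd'
  12: (13,0) 0 ''
  13: (0,14) 1 'e'
  14: (14,12) 1 'e'
  15: (12,18) 0 ''
  16: (18,5) 0 ''
  17: (5,4) 1 'g'
  18: (4,3) 2 'gg'

n(n+1)/2 = 19·20/2 = 190
Σ LCP = 0 + 2 + 1 + 1 + 1 + 1 + 0 + 1 + 0 + 1 + 0 + 1 + 0 + 1 + 1 + 0 + 0 + 1 + 2 = 14
distinct = 190 − 14 = 176

176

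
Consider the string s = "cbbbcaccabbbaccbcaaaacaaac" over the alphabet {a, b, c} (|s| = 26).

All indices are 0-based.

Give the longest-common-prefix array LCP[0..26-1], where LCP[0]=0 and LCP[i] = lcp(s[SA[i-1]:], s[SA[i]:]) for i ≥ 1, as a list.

[0, 3, 4, 2, 3, 1, 1, 2, 2, 3, 0, 1, 2, 3, 2, 1, 3, 0, 1, 4, 2, 2, 1, 2, 1, 2]

rank | idx | suffix
   0 |  17 | aaaacaaac
   1 |  22 | aaac
   2 |  18 | aaacaaac
   3 |  23 | aac
   4 |  19 | aacaaac
   5 |   8 | abbbaccbcaaaacaaac
   6 |  24 | ac
   7 |  20 | acaaac
   8 |   5 | accabbbaccbcaaaacaaac
   9 |  12 | accbcaaaacaaac
  10 |  11 | baccbcaaaacaaac
  11 |  10 | bbaccbcaaaacaaac
  12 |   9 | bbbaccbcaaaacaaac
  13 |   1 | bbbcaccabbbaccbcaaaacaaac
  14 |   2 | bbcaccabbbaccbcaaaacaaac
  15 |  15 | bcaaaacaaac
  16 |   3 | bcaccabbbaccbcaaaacaaac
  17 |  25 | c
  18 |  16 | caaaacaaac
  19 |  21 | caaac
  20 |   7 | cabbbaccbcaaaacaaac
  21 |   4 | caccabbbaccbcaaaacaaac
  22 |   0 | cbbbcaccabbbaccbcaaaacaaac
  23 |  14 | cbcaaaacaaac
  24 |   6 | ccabbbaccbcaaaacaaac
  25 |  13 | ccbcaaaacaaac

SA = [17, 22, 18, 23, 19, 8, 24, 20, 5, 12, 11, 10, 9, 1, 2, 15, 3, 25, 16, 21, 7, 4, 0, 14, 6, 13]
rank  pair      lcp
   1  s[17:],s[22:]  3  'aaa'
   2  s[22:],s[18:]  4  'aaac'
   3  s[18:],s[23:]  2  'aa'
   4  s[23:],s[19:]  3  'aac'
   5  s[19:],s[8:]  1  'a'
   6  s[8:],s[24:]  1  'a'
   7  s[24:],s[20:]  2  'ac'
   8  s[20:],s[5:]  2  'ac'
   9  s[5:],s[12:]  3  'acc'
  10  s[12:],s[11:]  0  ''
  11  s[11:],s[10:]  1  'b'
  12  s[10:],s[9:]  2  'bb'
  13  s[9:],s[1:]  3  'bbb'
  14  s[1:],s[2:]  2  'bb'
  15  s[2:],s[15:]  1  'b'
  16  s[15:],s[3:]  3  'bca'
  17  s[3:],s[25:]  0  ''
  18  s[25:],s[16:]  1  'c'
  19  s[16:],s[21:]  4  'caaa'
  20  s[21:],s[7:]  2  'ca'
  21  s[7:],s[4:]  2  'ca'
  22  s[4:],s[0:]  1  'c'
  23  s[0:],s[14:]  2  'cb'
  24  s[14:],s[6:]  1  'c'
  25  s[6:],s[13:]  2  'cc'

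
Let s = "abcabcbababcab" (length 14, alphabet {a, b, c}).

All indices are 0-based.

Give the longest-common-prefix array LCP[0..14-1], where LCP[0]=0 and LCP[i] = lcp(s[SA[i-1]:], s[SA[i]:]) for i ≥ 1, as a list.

[0, 2, 2, 5, 3, 0, 1, 3, 1, 4, 2, 0, 3, 1]

sorted suffixes:
  #0 SA[0]=12  'ab'
  #1 SA[1]=7  'ababcab'
  #2 SA[2]=9  'abcab'
  #3 SA[3]=0  'abcabcbababcab'
  #4 SA[4]=3  'abcbababcab'
  #5 SA[5]=13  'b'
  #6 SA[6]=6  'bababcab'
  #7 SA[7]=8  'babcab'
  #8 SA[8]=10  'bcab'
  #9 SA[9]=1  'bcabcbababcab'
  #10 SA[10]=4  'bcbababcab'
  #11 SA[11]=11  'cab'
  #12 SA[12]=2  'cabcbababcab'
  #13 SA[13]=5  'cbababcab'

SA = [12, 7, 9, 0, 3, 13, 6, 8, 10, 1, 4, 11, 2, 5]
rank  pair      lcp
   1  s[12:],s[7:]  2  'ab'
   2  s[7:],s[9:]  2  'ab'
   3  s[9:],s[0:]  5  'abcab'
   4  s[0:],s[3:]  3  'abc'
   5  s[3:],s[13:]  0  ''
   6  s[13:],s[6:]  1  'b'
   7  s[6:],s[8:]  3  'bab'
   8  s[8:],s[10:]  1  'b'
   9  s[10:],s[1:]  4  'bcab'
  10  s[1:],s[4:]  2  'bc'
  11  s[4:],s[11:]  0  ''
  12  s[11:],s[2:]  3  'cab'
  13  s[2:],s[5:]  1  'c'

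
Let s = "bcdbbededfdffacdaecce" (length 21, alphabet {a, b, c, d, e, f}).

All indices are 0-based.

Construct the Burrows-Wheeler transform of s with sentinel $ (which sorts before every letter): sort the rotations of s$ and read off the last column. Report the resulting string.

efdd$beabccceefcabdfdd

rank  rotation                last
    0  $bcdbbededfdffacdaecce  e
    1  acdaecce$bcdbbededfdff  f
    2  aecce$bcdbbededfdffacd  d
    3  bbededfdffacdaecce$bcd  d
    4  bcdbbededfdffacdaecce$  $
    5  bededfdffacdaecce$bcdb  b
    6  cce$bcdbbededfdffacdae  e
    7  cdaecce$bcdbbededfdffa  a
    8  cdbbededfdffacdaecce$b  b
    9  ce$bcdbbededfdffacdaec  c
   10  daecce$bcdbbededfdffac  c
   11  dbbededfdffacdaecce$bc  c
   12  dedfdffacdaecce$bcdbbe  e
   13  dfdffacdaecce$bcdbbede  e
   14  dffacdaecce$bcdbbededf  f
   15  e$bcdbbededfdffacdaecc  c
   16  ecce$bcdbbededfdffacda  a
   17  ededfdffacdaecce$bcdbb  b
   18  edfdffacdaecce$bcdbbed  d
   19  facdaecce$bcdbbededfdf  f
   20  fdffacdaecce$bcdbbeded  d
   21  ffacdaecce$bcdbbededfd  d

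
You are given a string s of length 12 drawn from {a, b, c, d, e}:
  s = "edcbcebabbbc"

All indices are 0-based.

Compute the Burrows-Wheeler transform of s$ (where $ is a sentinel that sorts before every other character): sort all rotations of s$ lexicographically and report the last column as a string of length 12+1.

cbeabbcbdbec$

rank  rotation       last
    0  $edcbcebabbbc  c
    1  abbbc$edcbceb  b
    2  babbbc$edcbce  e
    3  bbbc$edcbceba  a
    4  bbc$edcbcebab  b
    5  bc$edcbcebabb  b
    6  bcebabbbc$edc  c
    7  c$edcbcebabbb  b
    8  cbcebabbbc$ed  d
    9  cebabbbc$edcb  b
   10  dcbcebabbbc$e  e
   11  ebabbbc$edcbc  c
   12  edcbcebabbbc$  $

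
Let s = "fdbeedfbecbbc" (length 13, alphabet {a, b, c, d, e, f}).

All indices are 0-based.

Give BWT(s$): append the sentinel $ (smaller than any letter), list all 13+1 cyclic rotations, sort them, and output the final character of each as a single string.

ccbfdbefebebd$

rank  rotation        last
    0  $fdbeedfbecbbc  c
    1  bbc$fdbeedfbec  c
    2  bc$fdbeedfbecb  b
    3  becbbc$fdbeedf  f
    4  beedfbecbbc$fd  d
    5  c$fdbeedfbecbb  b
    6  cbbc$fdbeedfbe  e
    7  dbeedfbecbbc$f  f
    8  dfbecbbc$fdbee  e
    9  ecbbc$fdbeedfb  b
   10  edfbecbbc$fdbe  e
   11  eedfbecbbc$fdb  b
   12  fbecbbc$fdbeed  d
   13  fdbeedfbecbbc$  $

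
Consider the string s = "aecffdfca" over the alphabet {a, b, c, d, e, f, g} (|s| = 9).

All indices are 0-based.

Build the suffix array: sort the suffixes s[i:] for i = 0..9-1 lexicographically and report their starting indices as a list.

[8, 0, 7, 2, 5, 1, 6, 4, 3]

sorted suffixes:
  #0 SA[0]=8  'a'
  #1 SA[1]=0  'aecffdfca'
  #2 SA[2]=7  'ca'
  #3 SA[3]=2  'cffdfca'
  #4 SA[4]=5  'dfca'
  #5 SA[5]=1  'ecffdfca'
  #6 SA[6]=6  'fca'
  #7 SA[7]=4  'fdfca'
  #8 SA[8]=3  'ffdfca'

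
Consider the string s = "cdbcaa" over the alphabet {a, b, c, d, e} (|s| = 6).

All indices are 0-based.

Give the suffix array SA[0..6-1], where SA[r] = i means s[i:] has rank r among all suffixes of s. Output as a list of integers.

[5, 4, 2, 3, 0, 1]

rank→(start, suffix):
  0 → (5, 'a')
  1 → (4, 'aa')
  2 → (2, 'bcaa')
  3 → (3, 'caa')
  4 → (0, 'cdbcaa')
  5 → (1, 'dbcaa')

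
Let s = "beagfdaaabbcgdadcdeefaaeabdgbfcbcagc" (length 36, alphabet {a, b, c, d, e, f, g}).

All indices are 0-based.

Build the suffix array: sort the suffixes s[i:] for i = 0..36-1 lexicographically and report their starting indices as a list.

rank | idx | suffix
   0 |   6 | aaabbcgdadcdeefaaeabdgbfcbcagc
   1 |   7 | aabbcgdadcdeefaaeabdgbfcbcagc
   2 |  21 | aaeabdgbfcbcagc
   3 |   8 | abbcgdadcdeefaaeabdgbfcbcagc
   4 |  24 | abdgbfcbcagc
   5 |  14 | adcdeefaaeabdgbfcbcagc
   6 |  22 | aeabdgbfcbcagc
   7 |  33 | agc
   8 |   2 | agfdaaabbcgdadcdeefaaeabdgbfcbcagc
   9 |   9 | bbcgdadcdeefaaeabdgbfcbcagc
  10 |  31 | bcagc
  11 |  10 | bcgdadcdeefaaeabdgbfcbcagc
  12 |  25 | bdgbfcbcagc
  13 |   0 | beagfdaaabbcgdadcdeefaaeabdgbfcbcagc
  14 |  28 | bfcbcagc
  15 |  35 | c
  16 |  32 | cagc
  17 |  30 | cbcagc
  18 |  16 | cdeefaaeabdgbfcbcagc
  19 |  11 | cgdadcdeefaaeabdgbfcbcagc
  20 |   5 | daaabbcgdadcdeefaaeabdgbfcbcagc
  21 |  13 | dadcdeefaaeabdgbfcbcagc
  22 |  15 | dcdeefaaeabdgbfcbcagc
  23 |  17 | deefaaeabdgbfcbcagc
  24 |  26 | dgbfcbcagc
  25 |  23 | eabdgbfcbcagc
  26 |   1 | eagfdaaabbcgdadcdeefaaeabdgbfcbcagc
  27 |  18 | eefaaeabdgbfcbcagc
  28 |  19 | efaaeabdgbfcbcagc
  29 |  20 | faaeabdgbfcbcagc
  30 |  29 | fcbcagc
  31 |   4 | fdaaabbcgdadcdeefaaeabdgbfcbcagc
  32 |  27 | gbfcbcagc
  33 |  34 | gc
  34 |  12 | gdadcdeefaaeabdgbfcbcagc
  35 |   3 | gfdaaabbcgdadcdeefaaeabdgbfcbcagc

[6, 7, 21, 8, 24, 14, 22, 33, 2, 9, 31, 10, 25, 0, 28, 35, 32, 30, 16, 11, 5, 13, 15, 17, 26, 23, 1, 18, 19, 20, 29, 4, 27, 34, 12, 3]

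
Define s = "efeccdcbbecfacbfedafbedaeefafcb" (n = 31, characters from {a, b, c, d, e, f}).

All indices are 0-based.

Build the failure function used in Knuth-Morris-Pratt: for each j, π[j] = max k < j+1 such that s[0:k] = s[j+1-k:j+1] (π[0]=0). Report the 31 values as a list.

[0, 0, 1, 0, 0, 0, 0, 0, 0, 1, 0, 0, 0, 0, 0, 0, 1, 0, 0, 0, 0, 1, 0, 0, 1, 1, 2, 0, 0, 0, 0]

π[0] = 0
j=1 s[j]='f': π[1]=0 (border '')
j=2 s[j]='e': π[2]=1 (border 'e')
j=3 s[j]='c': k: 1→0; π[3]=0 (border '')
j=4 s[j]='c': π[4]=0 (border '')
j=5 s[j]='d': π[5]=0 (border '')
j=6 s[j]='c': π[6]=0 (border '')
j=7 s[j]='b': π[7]=0 (border '')
j=8 s[j]='b': π[8]=0 (border '')
j=9 s[j]='e': π[9]=1 (border 'e')
j=10 s[j]='c': k: 1→0; π[10]=0 (border '')
j=11 s[j]='f': π[11]=0 (border '')
j=12 s[j]='a': π[12]=0 (border '')
j=13 s[j]='c': π[13]=0 (border '')
j=14 s[j]='b': π[14]=0 (border '')
j=15 s[j]='f': π[15]=0 (border '')
j=16 s[j]='e': π[16]=1 (border 'e')
j=17 s[j]='d': k: 1→0; π[17]=0 (border '')
j=18 s[j]='a': π[18]=0 (border '')
j=19 s[j]='f': π[19]=0 (border '')
j=20 s[j]='b': π[20]=0 (border '')
j=21 s[j]='e': π[21]=1 (border 'e')
j=22 s[j]='d': k: 1→0; π[22]=0 (border '')
j=23 s[j]='a': π[23]=0 (border '')
j=24 s[j]='e': π[24]=1 (border 'e')
j=25 s[j]='e': k: 1→0; π[25]=1 (border 'e')
j=26 s[j]='f': π[26]=2 (border 'ef')
j=27 s[j]='a': k: 2→0; π[27]=0 (border '')
j=28 s[j]='f': π[28]=0 (border '')
j=29 s[j]='c': π[29]=0 (border '')
j=30 s[j]='b': π[30]=0 (border '')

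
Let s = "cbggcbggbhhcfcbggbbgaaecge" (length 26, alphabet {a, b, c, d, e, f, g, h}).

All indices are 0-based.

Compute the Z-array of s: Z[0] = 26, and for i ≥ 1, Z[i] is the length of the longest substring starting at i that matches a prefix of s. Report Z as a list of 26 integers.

[26, 0, 0, 0, 4, 0, 0, 0, 0, 0, 0, 1, 0, 4, 0, 0, 0, 0, 0, 0, 0, 0, 0, 1, 0, 0]

Z[0]=26
i=1: fresh scan; Z[1]=0
i=2: fresh scan; Z[2]=0
i=3: fresh scan; Z[3]=0
i=4: fresh scan; Z[4]=4 grow→box=[4,8)
i=5: min(r-i=3, Z[1]=0)=0; Z[5]=0
i=6: min(r-i=2, Z[2]=0)=0; Z[6]=0
i=7: min(r-i=1, Z[3]=0)=0; Z[7]=0
i=8: fresh scan; Z[8]=0
i=9: fresh scan; Z[9]=0
i=10: fresh scan; Z[10]=0
i=11: fresh scan; Z[11]=1 grow→box=[11,12)
i=12: fresh scan; Z[12]=0
i=13: fresh scan; Z[13]=4 grow→box=[13,17)
i=14: min(r-i=3, Z[1]=0)=0; Z[14]=0
i=15: min(r-i=2, Z[2]=0)=0; Z[15]=0
i=16: min(r-i=1, Z[3]=0)=0; Z[16]=0
i=17: fresh scan; Z[17]=0
i=18: fresh scan; Z[18]=0
i=19: fresh scan; Z[19]=0
i=20: fresh scan; Z[20]=0
i=21: fresh scan; Z[21]=0
i=22: fresh scan; Z[22]=0
i=23: fresh scan; Z[23]=1 grow→box=[23,24)
i=24: fresh scan; Z[24]=0
i=25: fresh scan; Z[25]=0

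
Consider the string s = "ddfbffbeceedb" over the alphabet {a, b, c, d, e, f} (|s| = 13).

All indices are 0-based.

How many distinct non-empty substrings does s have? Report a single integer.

rank | idx | suffix
   0 |  12 | b
   1 |   6 | beceedb
   2 |   3 | bffbeceedb
   3 |   8 | ceedb
   4 |  11 | db
   5 |   0 | ddfbffbeceedb
   6 |   1 | dfbffbeceedb
   7 |   7 | eceedb
   8 |  10 | edb
   9 |   9 | eedb
  10 |   5 | fbeceedb
  11 |   2 | fbffbeceedb
  12 |   4 | ffbeceedb

SA = [12, 6, 3, 8, 11, 0, 1, 7, 10, 9, 5, 2, 4]
[i] adj suffixes → lcp
  [1] 12/6 → 1 ('b')
  [2] 6/3 → 1 ('b')
  [3] 3/8 → 0 ('')
  [4] 8/11 → 0 ('')
  [5] 11/0 → 1 ('d')
  [6] 0/1 → 1 ('d')
  [7] 1/7 → 0 ('')
  [8] 7/10 → 1 ('e')
  [9] 10/9 → 1 ('e')
  [10] 9/5 → 0 ('')
  [11] 5/2 → 2 ('fb')
  [12] 2/4 → 1 ('f')

n(n+1)/2 = 13·14/2 = 91
Σ LCP = 0 + 1 + 1 + 0 + 0 + 1 + 1 + 0 + 1 + 1 + 0 + 2 + 1 = 9
distinct = 91 − 9 = 82

82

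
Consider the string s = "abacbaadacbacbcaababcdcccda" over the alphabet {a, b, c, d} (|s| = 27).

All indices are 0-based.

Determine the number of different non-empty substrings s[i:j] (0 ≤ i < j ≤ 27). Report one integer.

sorted suffixes:
  #0 SA[0]=26  'a'
  #1 SA[1]=15  'aababcdcccda'
  #2 SA[2]=5  'aadacbacbcaababcdcccda'
  #3 SA[3]=16  'ababcdcccda'
  #4 SA[4]=0  'abacbaadacbacbcaababcdcccda'
  #5 SA[5]=18  'abcdcccda'
  #6 SA[6]=2  'acbaadacbacbcaababcdcccda'
  #7 SA[7]=8  'acbacbcaababcdcccda'
  #8 SA[8]=11  'acbcaababcdcccda'
  #9 SA[9]=6  'adacbacbcaababcdcccda'
  #10 SA[10]=4  'baadacbacbcaababcdcccda'
  #11 SA[11]=17  'babcdcccda'
  #12 SA[12]=1  'bacbaadacbacbcaababcdcccda'
  #13 SA[13]=10  'bacbcaababcdcccda'
  #14 SA[14]=13  'bcaababcdcccda'
  #15 SA[15]=19  'bcdcccda'
  #16 SA[16]=14  'caababcdcccda'
  #17 SA[17]=3  'cbaadacbacbcaababcdcccda'
  #18 SA[18]=9  'cbacbcaababcdcccda'
  #19 SA[19]=12  'cbcaababcdcccda'
  #20 SA[20]=22  'cccda'
  #21 SA[21]=23  'ccda'
  #22 SA[22]=24  'cda'
  #23 SA[23]=20  'cdcccda'
  #24 SA[24]=25  'da'
  #25 SA[25]=7  'dacbacbcaababcdcccda'
  #26 SA[26]=21  'dcccda'

SA = [26, 15, 5, 16, 0, 18, 2, 8, 11, 6, 4, 17, 1, 10, 13, 19, 14, 3, 9, 12, 22, 23, 24, 20, 25, 7, 21]
rank  pair      lcp
   1  s[26:],s[15:]  1  'a'
   2  s[15:],s[5:]  2  'aa'
   3  s[5:],s[16:]  1  'a'
   4  s[16:],s[0:]  3  'aba'
   5  s[0:],s[18:]  2  'ab'
   6  s[18:],s[2:]  1  'a'
   7  s[2:],s[8:]  4  'acba'
   8  s[8:],s[11:]  3  'acb'
   9  s[11:],s[6:]  1  'a'
  10  s[6:],s[4:]  0  ''
  11  s[4:],s[17:]  2  'ba'
  12  s[17:],s[1:]  2  'ba'
  13  s[1:],s[10:]  4  'bacb'
  14  s[10:],s[13:]  1  'b'
  15  s[13:],s[19:]  2  'bc'
  16  s[19:],s[14:]  0  ''
  17  s[14:],s[3:]  1  'c'
  18  s[3:],s[9:]  3  'cba'
  19  s[9:],s[12:]  2  'cb'
  20  s[12:],s[22:]  1  'c'
  21  s[22:],s[23:]  2  'cc'
  22  s[23:],s[24:]  1  'c'
  23  s[24:],s[20:]  2  'cd'
  24  s[20:],s[25:]  0  ''
  25  s[25:],s[7:]  2  'da'
  26  s[7:],s[21:]  1  'd'

n(n+1)/2 = 27·28/2 = 378
Σ LCP = 0 + 1 + 2 + 1 + 3 + 2 + 1 + 4 + 3 + 1 + 0 + 2 + 2 + 4 + 1 + 2 + 0 + 1 + 3 + 2 + 1 + 2 + 1 + 2 + 0 + 2 + 1 = 44
distinct = 378 − 44 = 334

334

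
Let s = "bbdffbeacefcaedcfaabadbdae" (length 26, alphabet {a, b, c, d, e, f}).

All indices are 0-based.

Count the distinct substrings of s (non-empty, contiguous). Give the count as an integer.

sorted suffixes:
  #0 SA[0]=17  'aabadbdae'
  #1 SA[1]=18  'abadbdae'
  #2 SA[2]=7  'acefcaedcfaabadbdae'
  #3 SA[3]=20  'adbdae'
  #4 SA[4]=24  'ae'
  #5 SA[5]=12  'aedcfaabadbdae'
  #6 SA[6]=19  'badbdae'
  #7 SA[7]=0  'bbdffbeacefcaedcfaabadbdae'
  #8 SA[8]=22  'bdae'
  #9 SA[9]=1  'bdffbeacefcaedcfaabadbdae'
  #10 SA[10]=5  'beacefcaedcfaabadbdae'
  #11 SA[11]=11  'caedcfaabadbdae'
  #12 SA[12]=8  'cefcaedcfaabadbdae'
  #13 SA[13]=15  'cfaabadbdae'
  #14 SA[14]=23  'dae'
  #15 SA[15]=21  'dbdae'
  #16 SA[16]=14  'dcfaabadbdae'
  #17 SA[17]=2  'dffbeacefcaedcfaabadbdae'
  #18 SA[18]=25  'e'
  #19 SA[19]=6  'eacefcaedcfaabadbdae'
  #20 SA[20]=13  'edcfaabadbdae'
  #21 SA[21]=9  'efcaedcfaabadbdae'
  #22 SA[22]=16  'faabadbdae'
  #23 SA[23]=4  'fbeacefcaedcfaabadbdae'
  #24 SA[24]=10  'fcaedcfaabadbdae'
  #25 SA[25]=3  'ffbeacefcaedcfaabadbdae'

SA = [17, 18, 7, 20, 24, 12, 19, 0, 22, 1, 5, 11, 8, 15, 23, 21, 14, 2, 25, 6, 13, 9, 16, 4, 10, 3]
rank  pair      lcp
   1  s[17:],s[18:]  1  'a'
   2  s[18:],s[7:]  1  'a'
   3  s[7:],s[20:]  1  'a'
   4  s[20:],s[24:]  1  'a'
   5  s[24:],s[12:]  2  'ae'
   6  s[12:],s[19:]  0  ''
   7  s[19:],s[0:]  1  'b'
   8  s[0:],s[22:]  1  'b'
   9  s[22:],s[1:]  2  'bd'
  10  s[1:],s[5:]  1  'b'
  11  s[5:],s[11:]  0  ''
  12  s[11:],s[8:]  1  'c'
  13  s[8:],s[15:]  1  'c'
  14  s[15:],s[23:]  0  ''
  15  s[23:],s[21:]  1  'd'
  16  s[21:],s[14:]  1  'd'
  17  s[14:],s[2:]  1  'd'
  18  s[2:],s[25:]  0  ''
  19  s[25:],s[6:]  1  'e'
  20  s[6:],s[13:]  1  'e'
  21  s[13:],s[9:]  1  'e'
  22  s[9:],s[16:]  0  ''
  23  s[16:],s[4:]  1  'f'
  24  s[4:],s[10:]  1  'f'
  25  s[10:],s[3:]  1  'f'

n(n+1)/2 = 26·27/2 = 351
Σ LCP = 0 + 1 + 1 + 1 + 1 + 2 + 0 + 1 + 1 + 2 + 1 + 0 + 1 + 1 + 0 + 1 + 1 + 1 + 0 + 1 + 1 + 1 + 0 + 1 + 1 + 1 = 22
distinct = 351 − 22 = 329

329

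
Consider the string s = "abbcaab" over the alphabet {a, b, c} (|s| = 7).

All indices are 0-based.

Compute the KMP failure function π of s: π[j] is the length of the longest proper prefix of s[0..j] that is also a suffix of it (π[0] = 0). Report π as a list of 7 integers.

π[0] = 0
j=1 s[j]='b': π[1]=0 (border '')
j=2 s[j]='b': π[2]=0 (border '')
j=3 s[j]='c': π[3]=0 (border '')
j=4 s[j]='a': π[4]=1 (border 'a')
j=5 s[j]='a': k: 1→0; π[5]=1 (border 'a')
j=6 s[j]='b': π[6]=2 (border 'ab')

[0, 0, 0, 0, 1, 1, 2]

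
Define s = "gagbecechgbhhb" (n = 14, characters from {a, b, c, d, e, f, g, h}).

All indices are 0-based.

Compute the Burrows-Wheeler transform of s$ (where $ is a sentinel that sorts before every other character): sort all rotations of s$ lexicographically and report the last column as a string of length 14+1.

bghggeebc$ahhcb

rank  rotation         last
    0  $gagbecechgbhhb  b
    1  agbecechgbhhb$g  g
    2  b$gagbecechgbhh  h
    3  becechgbhhb$gag  g
    4  bhhb$gagbecechg  g
    5  cechgbhhb$gagbe  e
    6  chgbhhb$gagbece  e
    7  ecechgbhhb$gagb  b
    8  echgbhhb$gagbec  c
    9  gagbecechgbhhb$  $
   10  gbecechgbhhb$ga  a
   11  gbhhb$gagbecech  h
   12  hb$gagbecechgbh  h
   13  hgbhhb$gagbecec  c
   14  hhb$gagbecechgb  b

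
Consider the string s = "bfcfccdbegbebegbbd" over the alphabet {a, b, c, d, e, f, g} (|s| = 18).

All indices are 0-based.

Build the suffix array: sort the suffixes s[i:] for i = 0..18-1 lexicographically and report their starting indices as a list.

[15, 16, 10, 12, 7, 0, 4, 5, 2, 17, 6, 11, 13, 8, 3, 1, 14, 9]

rank→(start, suffix):
  0 → (15, 'bbd')
  1 → (16, 'bd')
  2 → (10, 'bebegbbd')
  3 → (12, 'begbbd')
  4 → (7, 'begbebegbbd')
  5 → (0, 'bfcfccdbegbebegbbd')
  6 → (4, 'ccdbegbebegbbd')
  7 → (5, 'cdbegbebegbbd')
  8 → (2, 'cfccdbegbebegbbd')
  9 → (17, 'd')
  10 → (6, 'dbegbebegbbd')
  11 → (11, 'ebegbbd')
  12 → (13, 'egbbd')
  13 → (8, 'egbebegbbd')
  14 → (3, 'fccdbegbebegbbd')
  15 → (1, 'fcfccdbegbebegbbd')
  16 → (14, 'gbbd')
  17 → (9, 'gbebegbbd')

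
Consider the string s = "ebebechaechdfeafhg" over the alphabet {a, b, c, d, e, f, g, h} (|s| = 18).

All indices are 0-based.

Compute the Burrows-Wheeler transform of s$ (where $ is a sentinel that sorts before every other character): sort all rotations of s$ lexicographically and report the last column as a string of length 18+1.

gheeeeehf$bbadahccf

rank  rotation             last
    0  $ebebechaechdfeafhg  g
    1  aechdfeafhg$ebebech  h
    2  afhg$ebebechaechdfe  e
    3  bebechaechdfeafhg$e  e
    4  bechaechdfeafhg$ebe  e
    5  chaechdfeafhg$ebebe  e
    6  chdfeafhg$ebebechae  e
    7  dfeafhg$ebebechaech  h
    8  eafhg$ebebechaechdf  f
    9  ebebechaechdfeafhg$  $
   10  ebechaechdfeafhg$eb  b
   11  echaechdfeafhg$ebeb  b
   12  echdfeafhg$ebebecha  a
   13  feafhg$ebebechaechd  d
   14  fhg$ebebechaechdfea  a
   15  g$ebebechaechdfeafh  h
   16  haechdfeafhg$ebebec  c
   17  hdfeafhg$ebebechaec  c
   18  hg$ebebechaechdfeaf  f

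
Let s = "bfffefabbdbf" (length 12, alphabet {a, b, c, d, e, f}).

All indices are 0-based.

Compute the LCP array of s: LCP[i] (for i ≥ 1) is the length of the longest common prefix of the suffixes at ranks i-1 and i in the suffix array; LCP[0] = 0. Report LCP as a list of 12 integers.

rank | idx | suffix
   0 |   6 | abbdbf
   1 |   7 | bbdbf
   2 |   8 | bdbf
   3 |  10 | bf
   4 |   0 | bfffefabbdbf
   5 |   9 | dbf
   6 |   4 | efabbdbf
   7 |  11 | f
   8 |   5 | fabbdbf
   9 |   3 | fefabbdbf
  10 |   2 | ffefabbdbf
  11 |   1 | fffefabbdbf

SA = [6, 7, 8, 10, 0, 9, 4, 11, 5, 3, 2, 1]
i: (SA[i-1],SA[i]) lcp shared
  1: (6,7) 0 ''
  2: (7,8) 1 'b'
  3: (8,10) 1 'b'
  4: (10,0) 2 'bf'
  5: (0,9) 0 ''
  6: (9,4) 0 ''
  7: (4,11) 0 ''
  8: (11,5) 1 'f'
  9: (5,3) 1 'f'
  10: (3,2) 1 'f'
  11: (2,1) 2 'ff'

[0, 0, 1, 1, 2, 0, 0, 0, 1, 1, 1, 2]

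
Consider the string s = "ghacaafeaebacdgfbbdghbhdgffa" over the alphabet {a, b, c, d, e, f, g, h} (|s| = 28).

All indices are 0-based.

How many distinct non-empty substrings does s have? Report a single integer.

380

rank→(start, suffix):
  0 → (27, 'a')
  1 → (4, 'aafeaebacdgfbbdghbhdgffa')
  2 → (2, 'acaafeaebacdgfbbdghbhdgffa')
  3 → (11, 'acdgfbbdghbhdgffa')
  4 → (8, 'aebacdgfbbdghbhdgffa')
  5 → (5, 'afeaebacdgfbbdghbhdgffa')
  6 → (10, 'bacdgfbbdghbhdgffa')
  7 → (16, 'bbdghbhdgffa')
  8 → (17, 'bdghbhdgffa')
  9 → (21, 'bhdgffa')
  10 → (3, 'caafeaebacdgfbbdghbhdgffa')
  11 → (12, 'cdgfbbdghbhdgffa')
  12 → (13, 'dgfbbdghbhdgffa')
  13 → (23, 'dgffa')
  14 → (18, 'dghbhdgffa')
  15 → (7, 'eaebacdgfbbdghbhdgffa')
  16 → (9, 'ebacdgfbbdghbhdgffa')
  17 → (26, 'fa')
  18 → (15, 'fbbdghbhdgffa')
  19 → (6, 'feaebacdgfbbdghbhdgffa')
  20 → (25, 'ffa')
  21 → (14, 'gfbbdghbhdgffa')
  22 → (24, 'gffa')
  23 → (0, 'ghacaafeaebacdgfbbdghbhdgffa')
  24 → (19, 'ghbhdgffa')
  25 → (1, 'hacaafeaebacdgfbbdghbhdgffa')
  26 → (20, 'hbhdgffa')
  27 → (22, 'hdgffa')

SA = [27, 4, 2, 11, 8, 5, 10, 16, 17, 21, 3, 12, 13, 23, 18, 7, 9, 26, 15, 6, 25, 14, 24, 0, 19, 1, 20, 22]
rank  pair      lcp
   1  s[27:],s[4:]  1  'a'
   2  s[4:],s[2:]  1  'a'
   3  s[2:],s[11:]  2  'ac'
   4  s[11:],s[8:]  1  'a'
   5  s[8:],s[5:]  1  'a'
   6  s[5:],s[10:]  0  ''
   7  s[10:],s[16:]  1  'b'
   8  s[16:],s[17:]  1  'b'
   9  s[17:],s[21:]  1  'b'
  10  s[21:],s[3:]  0  ''
  11  s[3:],s[12:]  1  'c'
  12  s[12:],s[13:]  0  ''
  13  s[13:],s[23:]  3  'dgf'
  14  s[23:],s[18:]  2  'dg'
  15  s[18:],s[7:]  0  ''
  16  s[7:],s[9:]  1  'e'
  17  s[9:],s[26:]  0  ''
  18  s[26:],s[15:]  1  'f'
  19  s[15:],s[6:]  1  'f'
  20  s[6:],s[25:]  1  'f'
  21  s[25:],s[14:]  0  ''
  22  s[14:],s[24:]  2  'gf'
  23  s[24:],s[0:]  1  'g'
  24  s[0:],s[19:]  2  'gh'
  25  s[19:],s[1:]  0  ''
  26  s[1:],s[20:]  1  'h'
  27  s[20:],s[22:]  1  'h'

n(n+1)/2 = 28·29/2 = 406
Σ LCP = 0 + 1 + 1 + 2 + 1 + 1 + 0 + 1 + 1 + 1 + 0 + 1 + 0 + 3 + 2 + 0 + 1 + 0 + 1 + 1 + 1 + 0 + 2 + 1 + 2 + 0 + 1 + 1 = 26
distinct = 406 − 26 = 380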